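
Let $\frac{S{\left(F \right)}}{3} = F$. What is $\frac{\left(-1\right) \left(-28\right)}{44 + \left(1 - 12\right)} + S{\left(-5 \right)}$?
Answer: $- \frac{467}{33} \approx -14.152$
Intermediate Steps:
$S{\left(F \right)} = 3 F$
$\frac{\left(-1\right) \left(-28\right)}{44 + \left(1 - 12\right)} + S{\left(-5 \right)} = \frac{\left(-1\right) \left(-28\right)}{44 + \left(1 - 12\right)} + 3 \left(-5\right) = \frac{1}{44 + \left(1 - 12\right)} 28 - 15 = \frac{1}{44 - 11} \cdot 28 - 15 = \frac{1}{33} \cdot 28 - 15 = \frac{28}{33} - 15 = - \frac{467}{33}$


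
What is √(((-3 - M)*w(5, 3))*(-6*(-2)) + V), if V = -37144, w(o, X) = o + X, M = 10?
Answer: 2*I*√9598 ≈ 195.94*I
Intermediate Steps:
w(o, X) = X + o
√(((-3 - M)*w(5, 3))*(-6*(-2)) + V) = √(((-3 - 1*10)*(3 + 5))*(-6*(-2)) - 37144) = √(((-3 - 10)*8)*12 - 37144) = √(-13*8*12 - 37144) = √(-104*12 - 37144) = √(-1248 - 37144) = √(-38392) = 2*I*√9598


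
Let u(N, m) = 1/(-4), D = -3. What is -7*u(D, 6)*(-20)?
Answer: -35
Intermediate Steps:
u(N, m) = -¼
-7*u(D, 6)*(-20) = -7*(-¼)*(-20) = (7/4)*(-20) = -35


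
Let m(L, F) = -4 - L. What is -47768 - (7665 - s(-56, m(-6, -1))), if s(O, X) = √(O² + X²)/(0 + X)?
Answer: -55433 + √785 ≈ -55405.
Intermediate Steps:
s(O, X) = √(O² + X²)/X
-47768 - (7665 - s(-56, m(-6, -1))) = -47768 - (7665 - √((-56)² + (-4 - 1*(-6))²)/(-4 - 1*(-6))) = -47768 - (7665 - √(3136 + (-4 + 6)²)/(-4 + 6)) = -47768 - (7665 - √(3136 + 2²)/2) = -47768 - (7665 - √(3136 + 4)/2) = -47768 - (7665 - √3140/2) = -47768 - (7665 - 2*√785/2) = -47768 - (7665 - √785) = -47768 + (-7665 + √785) = -55433 + √785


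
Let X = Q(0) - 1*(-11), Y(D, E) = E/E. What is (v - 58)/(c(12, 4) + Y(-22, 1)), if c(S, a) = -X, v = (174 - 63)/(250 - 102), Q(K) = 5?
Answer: 229/60 ≈ 3.8167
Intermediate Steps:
Y(D, E) = 1
v = ¾ (v = 111/148 = 111*(1/148) = ¾ ≈ 0.75000)
X = 16 (X = 5 - 1*(-11) = 5 + 11 = 16)
c(S, a) = -16 (c(S, a) = -1*16 = -16)
(v - 58)/(c(12, 4) + Y(-22, 1)) = (¾ - 58)/(-16 + 1) = -229/4/(-15) = -229/4*(-1/15) = 229/60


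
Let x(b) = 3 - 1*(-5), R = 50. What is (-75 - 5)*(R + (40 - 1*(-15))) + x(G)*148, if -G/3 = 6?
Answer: -7216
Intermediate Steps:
G = -18 (G = -3*6 = -18)
x(b) = 8 (x(b) = 3 + 5 = 8)
(-75 - 5)*(R + (40 - 1*(-15))) + x(G)*148 = (-75 - 5)*(50 + (40 - 1*(-15))) + 8*148 = -80*(50 + (40 + 15)) + 1184 = -80*(50 + 55) + 1184 = -80*105 + 1184 = -8400 + 1184 = -7216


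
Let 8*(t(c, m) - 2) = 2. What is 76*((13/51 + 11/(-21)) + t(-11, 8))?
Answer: 17917/119 ≈ 150.56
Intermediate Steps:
t(c, m) = 9/4 (t(c, m) = 2 + (⅛)*2 = 2 + ¼ = 9/4)
76*((13/51 + 11/(-21)) + t(-11, 8)) = 76*((13/51 + 11/(-21)) + 9/4) = 76*((13*(1/51) + 11*(-1/21)) + 9/4) = 76*((13/51 - 11/21) + 9/4) = 76*(-32/119 + 9/4) = 76*(943/476) = 17917/119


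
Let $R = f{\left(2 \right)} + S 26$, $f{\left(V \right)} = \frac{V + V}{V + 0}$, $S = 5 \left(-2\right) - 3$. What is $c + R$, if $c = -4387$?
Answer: $-4723$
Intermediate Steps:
$S = -13$ ($S = -10 - 3 = -13$)
$f{\left(V \right)} = 2$ ($f{\left(V \right)} = \frac{2 V}{V} = 2$)
$R = -336$ ($R = 2 - 338 = -336$)
$c + R = -4387 - 336 = -4723$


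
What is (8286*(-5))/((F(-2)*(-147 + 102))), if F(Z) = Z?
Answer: -1381/3 ≈ -460.33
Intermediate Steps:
(8286*(-5))/((F(-2)*(-147 + 102))) = (8286*(-5))/((-2*(-147 + 102))) = -41430/((-2*(-45))) = -41430/90 = -41430*1/90 = -1381/3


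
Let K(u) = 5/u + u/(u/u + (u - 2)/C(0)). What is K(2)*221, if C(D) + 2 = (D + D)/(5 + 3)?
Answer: 1989/2 ≈ 994.50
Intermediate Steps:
C(D) = -2 + D/4 (C(D) = -2 + (D + D)/(5 + 3) = -2 + (2*D)/8 = -2 + (2*D)*(1/8) = -2 + D/4)
K(u) = 5/u + u/(2 - u/2) (K(u) = 5/u + u/(u/u + (u - 2)/(-2 + (1/4)*0)) = 5/u + u/(1 + (-2 + u)/(-2 + 0)) = 5/u + u/(1 + (-2 + u)/(-2)) = 5/u + u/(1 + (-2 + u)*(-1/2)) = 5/u + u/(1 + (1 - u/2)) = 5/u + u/(2 - u/2))
K(2)*221 = ((-20 - 2*2**2 + 5*2)/(2*(-4 + 2)))*221 = ((1/2)*(-20 - 2*4 + 10)/(-2))*221 = ((1/2)*(-1/2)*(-20 - 8 + 10))*221 = ((1/2)*(-1/2)*(-18))*221 = (9/2)*221 = 1989/2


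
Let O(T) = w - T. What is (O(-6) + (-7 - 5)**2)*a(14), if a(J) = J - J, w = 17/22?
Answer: 0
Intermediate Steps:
w = 17/22 (w = 17*(1/22) = 17/22 ≈ 0.77273)
a(J) = 0
O(T) = 17/22 - T
(O(-6) + (-7 - 5)**2)*a(14) = ((17/22 - 1*(-6)) + (-7 - 5)**2)*0 = ((17/22 + 6) + (-12)**2)*0 = (149/22 + 144)*0 = (3317/22)*0 = 0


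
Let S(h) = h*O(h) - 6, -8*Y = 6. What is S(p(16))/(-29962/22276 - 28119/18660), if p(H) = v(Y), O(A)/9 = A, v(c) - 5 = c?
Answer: -21692786475/395156588 ≈ -54.897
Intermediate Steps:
Y = -¾ (Y = -⅛*6 = -¾ ≈ -0.75000)
v(c) = 5 + c
O(A) = 9*A
p(H) = 17/4 (p(H) = 5 - ¾ = 17/4)
S(h) = -6 + 9*h² (S(h) = h*(9*h) - 6 = 9*h² - 6 = -6 + 9*h²)
S(p(16))/(-29962/22276 - 28119/18660) = (-6 + 9*(17/4)²)/(-29962/22276 - 28119/18660) = (-6 + 9*(289/16))/(-29962*1/22276 - 28119*1/18660) = (-6 + 2601/16)/(-14981/11138 - 9373/6220) = 2505/(16*(-98789147/34639180)) = (2505/16)*(-34639180/98789147) = -21692786475/395156588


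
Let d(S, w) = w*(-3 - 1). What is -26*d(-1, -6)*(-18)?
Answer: 11232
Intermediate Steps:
d(S, w) = -4*w (d(S, w) = w*(-4) = -4*w)
-26*d(-1, -6)*(-18) = -(-104)*(-6)*(-18) = -26*24*(-18) = -624*(-18) = 11232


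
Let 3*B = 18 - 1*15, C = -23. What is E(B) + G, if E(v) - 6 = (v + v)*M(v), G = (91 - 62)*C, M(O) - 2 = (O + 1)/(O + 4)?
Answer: -3281/5 ≈ -656.20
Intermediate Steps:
M(O) = 2 + (1 + O)/(4 + O) (M(O) = 2 + (O + 1)/(O + 4) = 2 + (1 + O)/(4 + O))
B = 1 (B = (18 - 1*15)/3 = (18 - 15)/3 = (1/3)*3 = 1)
G = -667 (G = (91 - 62)*(-23) = 29*(-23) = -667)
E(v) = 6 + 6*v*(3 + v)/(4 + v) (E(v) = 6 + (v + v)*(3*(3 + v)/(4 + v)) = 6 + (2*v)*(3*(3 + v)/(4 + v)) = 6 + 6*v*(3 + v)/(4 + v))
E(B) + G = 6*(4 + 1**2 + 4*1)/(4 + 1) - 667 = 6*(4 + 1 + 4)/5 - 667 = 6*(1/5)*9 - 667 = 54/5 - 667 = -3281/5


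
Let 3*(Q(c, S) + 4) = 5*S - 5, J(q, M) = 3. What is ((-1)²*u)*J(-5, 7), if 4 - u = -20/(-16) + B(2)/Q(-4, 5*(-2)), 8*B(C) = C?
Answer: 555/67 ≈ 8.2836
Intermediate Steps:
B(C) = C/8
Q(c, S) = -17/3 + 5*S/3 (Q(c, S) = -4 + (5*S - 5)/3 = -4 + (-5 + 5*S)/3 = -4 + (-5/3 + 5*S/3) = -17/3 + 5*S/3)
u = 185/67 (u = 4 - (-20/(-16) + ((⅛)*2)/(-17/3 + 5*(5*(-2))/3)) = 4 - (-20*(-1/16) + 1/(4*(-17/3 + (5/3)*(-10)))) = 4 - (5/4 + 1/(4*(-17/3 - 50/3))) = 4 - (5/4 + 1/(4*(-67/3))) = 4 - (5/4 + (¼)*(-3/67)) = 4 - (5/4 - 3/268) = 4 - 1*83/67 = 4 - 83/67 = 185/67 ≈ 2.7612)
((-1)²*u)*J(-5, 7) = ((-1)²*(185/67))*3 = (1*(185/67))*3 = (185/67)*3 = 555/67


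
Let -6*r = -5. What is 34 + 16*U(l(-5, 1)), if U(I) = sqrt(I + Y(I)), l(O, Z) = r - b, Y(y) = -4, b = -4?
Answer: 34 + 8*sqrt(30)/3 ≈ 48.606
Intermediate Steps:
r = 5/6 (r = -1/6*(-5) = 5/6 ≈ 0.83333)
l(O, Z) = 29/6 (l(O, Z) = 5/6 - 1*(-4) = 5/6 + 4 = 29/6)
U(I) = sqrt(-4 + I) (U(I) = sqrt(I - 4) = sqrt(-4 + I))
34 + 16*U(l(-5, 1)) = 34 + 16*sqrt(-4 + 29/6) = 34 + 16*sqrt(5/6) = 34 + 16*(sqrt(30)/6) = 34 + 8*sqrt(30)/3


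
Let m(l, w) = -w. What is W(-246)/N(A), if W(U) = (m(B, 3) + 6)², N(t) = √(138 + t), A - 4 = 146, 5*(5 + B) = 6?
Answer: 3*√2/8 ≈ 0.53033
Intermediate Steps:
B = -19/5 (B = -5 + (⅕)*6 = -5 + 6/5 = -19/5 ≈ -3.8000)
A = 150 (A = 4 + 146 = 150)
W(U) = 9 (W(U) = (-1*3 + 6)² = (-3 + 6)² = 3² = 9)
W(-246)/N(A) = 9/(√(138 + 150)) = 9/(√288) = 9/((12*√2)) = 9*(√2/24) = 3*√2/8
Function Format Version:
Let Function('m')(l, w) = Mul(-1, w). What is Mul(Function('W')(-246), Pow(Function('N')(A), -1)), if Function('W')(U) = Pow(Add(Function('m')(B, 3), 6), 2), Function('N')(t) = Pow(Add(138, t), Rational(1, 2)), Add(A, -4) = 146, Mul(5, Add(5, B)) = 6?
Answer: Mul(Rational(3, 8), Pow(2, Rational(1, 2))) ≈ 0.53033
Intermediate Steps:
B = Rational(-19, 5) (B = Add(-5, Mul(Rational(1, 5), 6)) = Add(-5, Rational(6, 5)) = Rational(-19, 5) ≈ -3.8000)
A = 150 (A = Add(4, 146) = 150)
Function('W')(U) = 9 (Function('W')(U) = Pow(Add(Mul(-1, 3), 6), 2) = Pow(Add(-3, 6), 2) = Pow(3, 2) = 9)
Mul(Function('W')(-246), Pow(Function('N')(A), -1)) = Mul(9, Pow(Pow(Add(138, 150), Rational(1, 2)), -1)) = Mul(9, Pow(Pow(288, Rational(1, 2)), -1)) = Mul(9, Pow(Mul(12, Pow(2, Rational(1, 2))), -1)) = Mul(9, Mul(Rational(1, 24), Pow(2, Rational(1, 2)))) = Mul(Rational(3, 8), Pow(2, Rational(1, 2)))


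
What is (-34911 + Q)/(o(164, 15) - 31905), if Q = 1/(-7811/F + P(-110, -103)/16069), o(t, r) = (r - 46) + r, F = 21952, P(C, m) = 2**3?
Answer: 4376074550161/4000957167903 ≈ 1.0938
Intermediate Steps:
P(C, m) = 8
o(t, r) = -46 + 2*r (o(t, r) = (-46 + r) + r = -46 + 2*r)
Q = -352746688/125339343 (Q = 1/(-7811/21952 + 8/16069) = 1/(-125339343/352746688) = -352746688/125339343 ≈ -2.8143)
(-34911 + Q)/(o(164, 15) - 31905) = (-34911 - 352746688/125339343)/((-46 + 2*15) - 31905) = -4376074550161/(125339343*((-46 + 30) - 31905)) = -4376074550161/(125339343*(-16 - 31905)) = -4376074550161/125339343/(-31921) = -4376074550161/125339343*(-1/31921) = 4376074550161/4000957167903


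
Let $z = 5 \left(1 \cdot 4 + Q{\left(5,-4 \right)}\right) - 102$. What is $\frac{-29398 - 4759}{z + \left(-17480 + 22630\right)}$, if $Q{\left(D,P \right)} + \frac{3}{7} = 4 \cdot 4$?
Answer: $- \frac{239099}{36021} \approx -6.6378$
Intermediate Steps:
$Q{\left(D,P \right)} = \frac{109}{7}$ ($Q{\left(D,P \right)} = - \frac{3}{7} + 4 \cdot 4 = - \frac{3}{7} + 16 = \frac{109}{7}$)
$z = - \frac{29}{7}$ ($z = 5 \left(1 \cdot 4 + \frac{109}{7}\right) - 102 = 5 \left(4 + \frac{109}{7}\right) - 102 = 5 \cdot \frac{137}{7} - 102 = \frac{685}{7} - 102 = - \frac{29}{7} \approx -4.1429$)
$\frac{-29398 - 4759}{z + \left(-17480 + 22630\right)} = \frac{-29398 - 4759}{- \frac{29}{7} + \left(-17480 + 22630\right)} = - \frac{34157}{- \frac{29}{7} + 5150} = - \frac{34157}{\frac{36021}{7}} = \left(-34157\right) \frac{7}{36021} = - \frac{239099}{36021}$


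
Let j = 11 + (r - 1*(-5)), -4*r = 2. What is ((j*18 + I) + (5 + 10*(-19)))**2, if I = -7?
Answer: 7569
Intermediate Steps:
r = -1/2 (r = -1/4*2 = -1/2 ≈ -0.50000)
j = 31/2 (j = 11 + (-1/2 - 1*(-5)) = 11 + (-1/2 + 5) = 11 + 9/2 = 31/2 ≈ 15.500)
((j*18 + I) + (5 + 10*(-19)))**2 = (((31/2)*18 - 7) + (5 + 10*(-19)))**2 = ((279 - 7) + (5 - 190))**2 = (272 - 185)**2 = 87**2 = 7569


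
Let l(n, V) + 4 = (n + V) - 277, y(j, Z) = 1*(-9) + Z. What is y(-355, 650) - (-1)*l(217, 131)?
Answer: 708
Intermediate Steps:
y(j, Z) = -9 + Z
l(n, V) = -281 + V + n (l(n, V) = -4 + ((n + V) - 277) = -4 + ((V + n) - 277) = -4 + (-277 + V + n) = -281 + V + n)
y(-355, 650) - (-1)*l(217, 131) = (-9 + 650) - (-1)*(-281 + 131 + 217) = 641 - (-1)*67 = 641 - 1*(-67) = 641 + 67 = 708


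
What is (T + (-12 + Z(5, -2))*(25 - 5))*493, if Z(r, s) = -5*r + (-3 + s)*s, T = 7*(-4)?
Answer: -280024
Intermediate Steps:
T = -28
Z(r, s) = -5*r + s*(-3 + s)
(T + (-12 + Z(5, -2))*(25 - 5))*493 = (-28 + (-12 + ((-2)² - 5*5 - 3*(-2)))*(25 - 5))*493 = (-28 + (-12 + (4 - 25 + 6))*20)*493 = (-28 + (-12 - 15)*20)*493 = (-28 - 27*20)*493 = (-28 - 540)*493 = -568*493 = -280024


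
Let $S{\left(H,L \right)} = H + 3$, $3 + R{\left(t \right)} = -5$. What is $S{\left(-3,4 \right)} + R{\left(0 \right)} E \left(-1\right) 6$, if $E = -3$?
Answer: $-144$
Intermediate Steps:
$R{\left(t \right)} = -8$ ($R{\left(t \right)} = -3 - 5 = -8$)
$S{\left(H,L \right)} = 3 + H$
$S{\left(-3,4 \right)} + R{\left(0 \right)} E \left(-1\right) 6 = \left(3 - 3\right) - 8 \left(-3\right) \left(-1\right) 6 = 0 - 8 \cdot 3 \cdot 6 = 0 - 144 = -144$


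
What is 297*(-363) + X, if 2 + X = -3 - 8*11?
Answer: -107904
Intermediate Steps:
X = -93 (X = -2 + (-3 - 8*11) = -2 + (-3 - 88) = -2 - 91 = -93)
297*(-363) + X = 297*(-363) - 93 = -107811 - 93 = -107904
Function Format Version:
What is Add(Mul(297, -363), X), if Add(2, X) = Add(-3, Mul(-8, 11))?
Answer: -107904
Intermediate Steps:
X = -93 (X = Add(-2, Add(-3, Mul(-8, 11))) = Add(-2, Add(-3, -88)) = Add(-2, -91) = -93)
Add(Mul(297, -363), X) = Add(Mul(297, -363), -93) = Add(-107811, -93) = -107904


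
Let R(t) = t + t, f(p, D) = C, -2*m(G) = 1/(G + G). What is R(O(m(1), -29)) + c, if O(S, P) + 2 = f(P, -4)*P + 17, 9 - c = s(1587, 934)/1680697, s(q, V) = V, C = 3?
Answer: -226895029/1680697 ≈ -135.00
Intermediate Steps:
m(G) = -1/(4*G) (m(G) = -1/(2*(G + G)) = -1/(2*G)/2 = -1/(4*G))
c = 15125339/1680697 (c = 9 - 934/1680697 = 15125339/1680697 ≈ 8.9995)
f(p, D) = 3
O(S, P) = 15 + 3*P (O(S, P) = -2 + (3*P + 17) = -2 + (17 + 3*P) = 15 + 3*P)
R(t) = 2*t
R(O(m(1), -29)) + c = 2*(15 + 3*(-29)) + 15125339/1680697 = 2*(15 - 87) + 15125339/1680697 = 2*(-72) + 15125339/1680697 = -144 + 15125339/1680697 = -226895029/1680697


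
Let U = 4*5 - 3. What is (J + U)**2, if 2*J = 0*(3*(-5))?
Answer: 289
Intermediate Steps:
U = 17 (U = 20 - 3 = 17)
J = 0 (J = (0*(3*(-5)))/2 = (0*(-15))/2 = (1/2)*0 = 0)
(J + U)**2 = (0 + 17)**2 = 17**2 = 289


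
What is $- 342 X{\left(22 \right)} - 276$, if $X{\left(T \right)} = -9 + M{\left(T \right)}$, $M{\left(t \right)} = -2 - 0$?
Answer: $3486$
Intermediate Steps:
$M{\left(t \right)} = -2$ ($M{\left(t \right)} = -2 + 0 = -2$)
$X{\left(T \right)} = -11$ ($X{\left(T \right)} = -9 - 2 = -11$)
$- 342 X{\left(22 \right)} - 276 = \left(-342\right) \left(-11\right) - 276 = 3762 - 276 = 3486$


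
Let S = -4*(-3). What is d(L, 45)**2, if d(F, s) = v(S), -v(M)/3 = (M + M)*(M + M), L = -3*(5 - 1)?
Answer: 2985984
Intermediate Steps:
L = -12 (L = -3*4 = -12)
S = 12
v(M) = -12*M**2 (v(M) = -3*(M + M)*(M + M) = -3*2*M*2*M = -12*M**2)
d(F, s) = -1728 (d(F, s) = -12*12**2 = -12*144 = -1728)
d(L, 45)**2 = (-1728)**2 = 2985984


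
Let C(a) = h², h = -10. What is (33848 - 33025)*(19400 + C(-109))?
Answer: 16048500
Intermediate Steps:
C(a) = 100 (C(a) = (-10)² = 100)
(33848 - 33025)*(19400 + C(-109)) = (33848 - 33025)*(19400 + 100) = 823*19500 = 16048500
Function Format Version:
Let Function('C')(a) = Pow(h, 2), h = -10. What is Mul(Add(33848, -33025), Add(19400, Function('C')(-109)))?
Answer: 16048500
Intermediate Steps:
Function('C')(a) = 100 (Function('C')(a) = Pow(-10, 2) = 100)
Mul(Add(33848, -33025), Add(19400, Function('C')(-109))) = Mul(Add(33848, -33025), Add(19400, 100)) = Mul(823, 19500) = 16048500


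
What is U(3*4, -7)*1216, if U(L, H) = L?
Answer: 14592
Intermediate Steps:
U(3*4, -7)*1216 = (3*4)*1216 = 12*1216 = 14592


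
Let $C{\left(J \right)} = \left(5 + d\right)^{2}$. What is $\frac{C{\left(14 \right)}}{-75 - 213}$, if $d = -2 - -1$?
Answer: $- \frac{1}{18} \approx -0.055556$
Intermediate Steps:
$d = -1$ ($d = -2 + 1 = -1$)
$C{\left(J \right)} = 16$ ($C{\left(J \right)} = \left(5 - 1\right)^{2} = 4^{2} = 16$)
$\frac{C{\left(14 \right)}}{-75 - 213} = \frac{1}{-75 - 213} \cdot 16 = \frac{1}{-288} \cdot 16 = \left(- \frac{1}{288}\right) 16 = - \frac{1}{18}$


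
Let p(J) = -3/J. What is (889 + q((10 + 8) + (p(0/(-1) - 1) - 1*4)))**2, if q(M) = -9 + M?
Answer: 804609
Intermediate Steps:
(889 + q((10 + 8) + (p(0/(-1) - 1) - 1*4)))**2 = (889 + (-9 + ((10 + 8) + (-3/(0/(-1) - 1) - 1*4))))**2 = (889 + (-9 + (18 + (-3/(0*(-1) - 1) - 4))))**2 = (889 + (-9 + (18 + (-3/(0 - 1) - 4))))**2 = (889 + (-9 + (18 + (-3/(-1) - 4))))**2 = (889 + (-9 + (18 + (-3*(-1) - 4))))**2 = (889 + (-9 + (18 + (3 - 4))))**2 = (889 + (-9 + (18 - 1)))**2 = (889 + (-9 + 17))**2 = (889 + 8)**2 = 897**2 = 804609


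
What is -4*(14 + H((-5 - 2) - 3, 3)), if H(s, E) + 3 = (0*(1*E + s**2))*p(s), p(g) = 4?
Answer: -44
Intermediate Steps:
H(s, E) = -3 (H(s, E) = -3 + (0*(1*E + s**2))*4 = -3 + (0*(E + s**2))*4 = -3 + 0*4 = -3 + 0 = -3)
-4*(14 + H((-5 - 2) - 3, 3)) = -4*(14 - 3) = -4*11 = -44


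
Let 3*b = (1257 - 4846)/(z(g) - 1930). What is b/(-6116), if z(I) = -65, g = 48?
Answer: -3589/36604260 ≈ -9.8049e-5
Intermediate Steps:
b = 3589/5985 (b = ((1257 - 4846)/(-65 - 1930))/3 = (-3589/(-1995))/3 = (-3589*(-1/1995))/3 = (⅓)*(3589/1995) = 3589/5985 ≈ 0.59967)
b/(-6116) = (3589/5985)/(-6116) = (3589/5985)*(-1/6116) = -3589/36604260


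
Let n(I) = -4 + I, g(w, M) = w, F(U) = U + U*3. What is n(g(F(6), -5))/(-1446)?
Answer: -10/723 ≈ -0.013831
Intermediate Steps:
F(U) = 4*U (F(U) = U + 3*U = 4*U)
n(g(F(6), -5))/(-1446) = (-4 + 4*6)/(-1446) = (-4 + 24)*(-1/1446) = 20*(-1/1446) = -10/723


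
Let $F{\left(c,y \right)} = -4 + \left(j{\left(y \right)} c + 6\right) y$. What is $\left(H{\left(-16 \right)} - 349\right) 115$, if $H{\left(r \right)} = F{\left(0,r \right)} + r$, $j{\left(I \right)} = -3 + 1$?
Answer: $-53475$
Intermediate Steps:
$j{\left(I \right)} = -2$
$F{\left(c,y \right)} = -4 + y \left(6 - 2 c\right)$ ($F{\left(c,y \right)} = -4 + \left(- 2 c + 6\right) y = -4 + \left(6 - 2 c\right) y = -4 + y \left(6 - 2 c\right)$)
$H{\left(r \right)} = -4 + 7 r$ ($H{\left(r \right)} = \left(-4 + 6 r - 0 r\right) + r = \left(-4 + 6 r + 0\right) + r = \left(-4 + 6 r\right) + r = -4 + 7 r$)
$\left(H{\left(-16 \right)} - 349\right) 115 = \left(\left(-4 + 7 \left(-16\right)\right) - 349\right) 115 = \left(\left(-4 - 112\right) - 349\right) 115 = \left(-116 - 349\right) 115 = \left(-465\right) 115 = -53475$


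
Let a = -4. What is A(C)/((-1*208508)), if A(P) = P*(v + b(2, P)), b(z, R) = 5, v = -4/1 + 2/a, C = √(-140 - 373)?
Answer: -3*I*√57/417016 ≈ -5.4313e-5*I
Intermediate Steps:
C = 3*I*√57 (C = √(-513) = 3*I*√57 ≈ 22.65*I)
v = -9/2 (v = -4/1 + 2/(-4) = -4*1 + 2*(-¼) = -4 - ½ = -9/2 ≈ -4.5000)
A(P) = P/2 (A(P) = P*(-9/2 + 5) = P*(½) = P/2)
A(C)/((-1*208508)) = ((3*I*√57)/2)/((-1*208508)) = (3*I*√57/2)/(-208508) = (3*I*√57/2)*(-1/208508) = -3*I*√57/417016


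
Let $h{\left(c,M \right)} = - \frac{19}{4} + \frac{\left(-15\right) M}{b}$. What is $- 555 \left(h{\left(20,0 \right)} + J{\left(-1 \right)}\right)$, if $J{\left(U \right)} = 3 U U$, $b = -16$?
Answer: $\frac{3885}{4} \approx 971.25$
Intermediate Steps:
$J{\left(U \right)} = 3 U^{2}$
$h{\left(c,M \right)} = - \frac{19}{4} + \frac{15 M}{16}$ ($h{\left(c,M \right)} = - \frac{19}{4} + \frac{\left(-15\right) M}{-16} = \left(-19\right) \frac{1}{4} + - 15 M \left(- \frac{1}{16}\right) = - \frac{19}{4} + \frac{15 M}{16}$)
$- 555 \left(h{\left(20,0 \right)} + J{\left(-1 \right)}\right) = - 555 \left(\left(- \frac{19}{4} + \frac{15}{16} \cdot 0\right) + 3 \left(-1\right)^{2}\right) = - 555 \left(\left(- \frac{19}{4} + 0\right) + 3 \cdot 1\right) = - 555 \left(- \frac{19}{4} + 3\right) = \left(-555\right) \left(- \frac{7}{4}\right) = \frac{3885}{4}$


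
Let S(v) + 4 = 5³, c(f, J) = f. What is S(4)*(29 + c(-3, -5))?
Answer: 3146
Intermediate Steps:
S(v) = 121 (S(v) = -4 + 5³ = -4 + 125 = 121)
S(4)*(29 + c(-3, -5)) = 121*(29 - 3) = 121*26 = 3146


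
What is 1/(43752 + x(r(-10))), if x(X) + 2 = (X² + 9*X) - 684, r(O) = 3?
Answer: 1/43102 ≈ 2.3201e-5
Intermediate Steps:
x(X) = -686 + X² + 9*X (x(X) = -2 + ((X² + 9*X) - 684) = -2 + (-684 + X² + 9*X) = -686 + X² + 9*X)
1/(43752 + x(r(-10))) = 1/(43752 + (-686 + 3² + 9*3)) = 1/(43752 + (-686 + 9 + 27)) = 1/(43752 - 650) = 1/43102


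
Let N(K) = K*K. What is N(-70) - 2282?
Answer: 2618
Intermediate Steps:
N(K) = K²
N(-70) - 2282 = (-70)² - 2282 = 4900 - 2282 = 2618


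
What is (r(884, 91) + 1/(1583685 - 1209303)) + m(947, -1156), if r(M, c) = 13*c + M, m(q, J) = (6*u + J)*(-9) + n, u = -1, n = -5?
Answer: 4687262641/374382 ≈ 12520.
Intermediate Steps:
m(q, J) = 49 - 9*J (m(q, J) = (6*(-1) + J)*(-9) - 5 = (-6 + J)*(-9) - 5 = (54 - 9*J) - 5 = 49 - 9*J)
r(M, c) = M + 13*c
(r(884, 91) + 1/(1583685 - 1209303)) + m(947, -1156) = ((884 + 13*91) + 1/(1583685 - 1209303)) + (49 - 9*(-1156)) = ((884 + 1183) + 1/374382) + (49 + 10404) = (2067 + 1/374382) + 10453 = 773847595/374382 + 10453 = 4687262641/374382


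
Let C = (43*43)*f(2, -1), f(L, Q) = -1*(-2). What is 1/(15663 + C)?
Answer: 1/19361 ≈ 5.1650e-5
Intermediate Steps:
f(L, Q) = 2
C = 3698 (C = (43*43)*2 = 1849*2 = 3698)
1/(15663 + C) = 1/(15663 + 3698) = 1/19361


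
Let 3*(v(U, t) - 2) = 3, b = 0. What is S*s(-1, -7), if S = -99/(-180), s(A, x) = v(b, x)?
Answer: 33/20 ≈ 1.6500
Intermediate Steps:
v(U, t) = 3 (v(U, t) = 2 + (⅓)*3 = 2 + 1 = 3)
s(A, x) = 3
S = 11/20 (S = -99*(-1/180) = 11/20 ≈ 0.55000)
S*s(-1, -7) = (11/20)*3 = 33/20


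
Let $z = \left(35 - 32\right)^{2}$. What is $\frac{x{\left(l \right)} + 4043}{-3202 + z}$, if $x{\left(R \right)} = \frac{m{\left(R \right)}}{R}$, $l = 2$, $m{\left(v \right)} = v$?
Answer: $- \frac{4044}{3193} \approx -1.2665$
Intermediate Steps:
$z = 9$ ($z = 3^{2} = 9$)
$x{\left(R \right)} = 1$ ($x{\left(R \right)} = \frac{R}{R} = 1$)
$\frac{x{\left(l \right)} + 4043}{-3202 + z} = \frac{1 + 4043}{-3202 + 9} = \frac{4044}{-3193} = 4044 \left(- \frac{1}{3193}\right) = - \frac{4044}{3193}$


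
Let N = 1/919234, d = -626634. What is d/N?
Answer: -576023278356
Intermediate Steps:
N = 1/919234 ≈ 1.0879e-6
d/N = -626634/1/919234 = -626634*919234 = -576023278356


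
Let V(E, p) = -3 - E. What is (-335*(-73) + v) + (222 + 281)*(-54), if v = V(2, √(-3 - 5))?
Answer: -2712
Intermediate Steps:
v = -5 (v = -3 - 1*2 = -3 - 2 = -5)
(-335*(-73) + v) + (222 + 281)*(-54) = (-335*(-73) - 5) + (222 + 281)*(-54) = (24455 - 5) + 503*(-54) = 24450 - 27162 = -2712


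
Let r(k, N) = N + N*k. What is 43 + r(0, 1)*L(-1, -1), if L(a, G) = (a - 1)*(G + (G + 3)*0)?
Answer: 45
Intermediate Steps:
L(a, G) = G*(-1 + a) (L(a, G) = (-1 + a)*(G + (3 + G)*0) = (-1 + a)*(G + 0) = (-1 + a)*G = G*(-1 + a))
43 + r(0, 1)*L(-1, -1) = 43 + (1*(1 + 0))*(-(-1 - 1)) = 43 + (1*1)*(-1*(-2)) = 43 + 1*2 = 43 + 2 = 45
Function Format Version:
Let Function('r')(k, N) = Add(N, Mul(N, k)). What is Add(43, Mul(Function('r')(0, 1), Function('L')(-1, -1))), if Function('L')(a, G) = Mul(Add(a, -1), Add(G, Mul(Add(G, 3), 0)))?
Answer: 45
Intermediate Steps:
Function('L')(a, G) = Mul(G, Add(-1, a)) (Function('L')(a, G) = Mul(Add(-1, a), Add(G, Mul(Add(3, G), 0))) = Mul(Add(-1, a), Add(G, 0)) = Mul(Add(-1, a), G) = Mul(G, Add(-1, a)))
Add(43, Mul(Function('r')(0, 1), Function('L')(-1, -1))) = Add(43, Mul(Mul(1, Add(1, 0)), Mul(-1, Add(-1, -1)))) = Add(43, Mul(Mul(1, 1), Mul(-1, -2))) = Add(43, Mul(1, 2)) = Add(43, 2) = 45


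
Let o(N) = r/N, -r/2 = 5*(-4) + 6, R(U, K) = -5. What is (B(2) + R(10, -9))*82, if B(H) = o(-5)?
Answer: -4346/5 ≈ -869.20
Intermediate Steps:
r = 28 (r = -2*(5*(-4) + 6) = -2*(-20 + 6) = -2*(-14) = 28)
o(N) = 28/N
B(H) = -28/5 (B(H) = 28/(-5) = 28*(-⅕) = -28/5)
(B(2) + R(10, -9))*82 = (-28/5 - 5)*82 = -53/5*82 = -4346/5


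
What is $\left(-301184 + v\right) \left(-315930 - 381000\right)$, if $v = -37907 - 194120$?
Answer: $371610742230$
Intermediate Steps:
$v = -232027$ ($v = -37907 - 194120 = -232027$)
$\left(-301184 + v\right) \left(-315930 - 381000\right) = \left(-301184 - 232027\right) \left(-315930 - 381000\right) = \left(-533211\right) \left(-696930\right) = 371610742230$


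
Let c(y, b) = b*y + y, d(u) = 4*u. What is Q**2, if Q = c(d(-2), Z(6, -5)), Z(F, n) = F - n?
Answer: 9216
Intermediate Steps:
c(y, b) = y + b*y
Q = -96 (Q = (4*(-2))*(1 + (6 - 1*(-5))) = -8*(1 + (6 + 5)) = -8*(1 + 11) = -8*12 = -96)
Q**2 = (-96)**2 = 9216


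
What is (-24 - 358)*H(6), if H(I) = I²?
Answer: -13752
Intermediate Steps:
(-24 - 358)*H(6) = (-24 - 358)*6² = -382*36 = -13752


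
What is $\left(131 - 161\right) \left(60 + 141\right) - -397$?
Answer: $-5633$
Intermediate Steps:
$\left(131 - 161\right) \left(60 + 141\right) - -397 = \left(-30\right) 201 + 397 = -6030 + 397 = -5633$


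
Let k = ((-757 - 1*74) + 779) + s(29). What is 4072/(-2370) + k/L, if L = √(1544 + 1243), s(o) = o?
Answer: -2036/1185 - 23*√2787/2787 ≈ -2.1538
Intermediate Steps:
L = √2787 ≈ 52.792
k = -23 (k = ((-757 - 1*74) + 779) + 29 = ((-757 - 74) + 779) + 29 = (-831 + 779) + 29 = -52 + 29 = -23)
4072/(-2370) + k/L = 4072/(-2370) - 23*√2787/2787 = 4072*(-1/2370) - 23*√2787/2787 = -2036/1185 - 23*√2787/2787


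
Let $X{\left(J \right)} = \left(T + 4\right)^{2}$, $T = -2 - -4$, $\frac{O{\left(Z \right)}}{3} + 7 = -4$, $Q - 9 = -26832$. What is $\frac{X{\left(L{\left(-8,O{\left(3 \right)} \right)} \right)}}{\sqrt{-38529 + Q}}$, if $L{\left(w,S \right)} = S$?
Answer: $- \frac{3 i \sqrt{16338}}{2723} \approx - 0.14082 i$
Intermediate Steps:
$Q = -26823$ ($Q = 9 - 26832 = -26823$)
$O{\left(Z \right)} = -33$ ($O{\left(Z \right)} = -21 + 3 \left(-4\right) = -21 - 12 = -33$)
$T = 2$ ($T = -2 + 4 = 2$)
$X{\left(J \right)} = 36$ ($X{\left(J \right)} = \left(2 + 4\right)^{2} = 6^{2} = 36$)
$\frac{X{\left(L{\left(-8,O{\left(3 \right)} \right)} \right)}}{\sqrt{-38529 + Q}} = \frac{36}{\sqrt{-38529 - 26823}} = \frac{36}{\sqrt{-65352}} = \frac{36}{2 i \sqrt{16338}} = 36 \left(- \frac{i \sqrt{16338}}{32676}\right) = - \frac{3 i \sqrt{16338}}{2723}$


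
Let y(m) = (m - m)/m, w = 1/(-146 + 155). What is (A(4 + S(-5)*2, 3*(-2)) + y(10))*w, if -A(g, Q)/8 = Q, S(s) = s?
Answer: 16/3 ≈ 5.3333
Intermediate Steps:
A(g, Q) = -8*Q
w = ⅑ (w = 1/9 = ⅑ ≈ 0.11111)
y(m) = 0 (y(m) = 0/m = 0)
(A(4 + S(-5)*2, 3*(-2)) + y(10))*w = (-24*(-2) + 0)*(⅑) = (-8*(-6) + 0)*(⅑) = (48 + 0)*(⅑) = 48*(⅑) = 16/3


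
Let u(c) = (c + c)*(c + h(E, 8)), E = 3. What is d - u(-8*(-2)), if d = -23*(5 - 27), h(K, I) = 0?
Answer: -6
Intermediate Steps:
d = 506 (d = -23*(-22) = 506)
u(c) = 2*c² (u(c) = (c + c)*(c + 0) = (2*c)*c = 2*c²)
d - u(-8*(-2)) = 506 - 2*(-8*(-2))² = 506 - 2*16² = 506 - 2*256 = 506 - 1*512 = 506 - 512 = -6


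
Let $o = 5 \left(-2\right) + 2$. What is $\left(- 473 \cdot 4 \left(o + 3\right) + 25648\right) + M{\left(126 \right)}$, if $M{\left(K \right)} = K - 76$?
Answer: $35158$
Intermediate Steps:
$M{\left(K \right)} = -76 + K$
$o = -8$ ($o = -10 + 2 = -8$)
$\left(- 473 \cdot 4 \left(o + 3\right) + 25648\right) + M{\left(126 \right)} = \left(- 473 \cdot 4 \left(-8 + 3\right) + 25648\right) + \left(-76 + 126\right) = \left(- 473 \cdot 4 \left(-5\right) + 25648\right) + 50 = \left(\left(-473\right) \left(-20\right) + 25648\right) + 50 = \left(9460 + 25648\right) + 50 = 35108 + 50 = 35158$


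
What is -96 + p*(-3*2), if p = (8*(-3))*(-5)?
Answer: -816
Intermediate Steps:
p = 120 (p = -24*(-5) = 120)
-96 + p*(-3*2) = -96 + 120*(-3*2) = -96 + 120*(-6) = -96 - 720 = -816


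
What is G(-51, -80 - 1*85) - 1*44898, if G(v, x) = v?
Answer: -44949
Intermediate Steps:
G(-51, -80 - 1*85) - 1*44898 = -51 - 1*44898 = -51 - 44898 = -44949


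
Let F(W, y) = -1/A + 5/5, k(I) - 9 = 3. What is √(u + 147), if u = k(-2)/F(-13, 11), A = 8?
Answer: 15*√35/7 ≈ 12.677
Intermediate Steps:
k(I) = 12 (k(I) = 9 + 3 = 12)
F(W, y) = 7/8 (F(W, y) = -1/8 + 5/5 = -1*⅛ + 5*(⅕) = -⅛ + 1 = 7/8)
u = 96/7 (u = 12/(7/8) = 12*(8/7) = 96/7 ≈ 13.714)
√(u + 147) = √(96/7 + 147) = √(1125/7) = 15*√35/7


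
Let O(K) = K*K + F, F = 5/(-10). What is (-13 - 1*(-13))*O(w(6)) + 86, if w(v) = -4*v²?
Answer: 86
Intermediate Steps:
F = -½ (F = 5*(-⅒) = -½ ≈ -0.50000)
O(K) = -½ + K² (O(K) = K*K - ½ = K² - ½ = -½ + K²)
(-13 - 1*(-13))*O(w(6)) + 86 = (-13 - 1*(-13))*(-½ + (-4*6²)²) + 86 = (-13 + 13)*(-½ + (-4*36)²) + 86 = 0*(-½ + (-144)²) + 86 = 0*(-½ + 20736) + 86 = 0*(41471/2) + 86 = 0 + 86 = 86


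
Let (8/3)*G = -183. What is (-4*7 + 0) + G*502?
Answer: -137911/4 ≈ -34478.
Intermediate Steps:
G = -549/8 (G = (3/8)*(-183) = -549/8 ≈ -68.625)
(-4*7 + 0) + G*502 = (-4*7 + 0) - 549/8*502 = (-28 + 0) - 137799/4 = -28 - 137799/4 = -137911/4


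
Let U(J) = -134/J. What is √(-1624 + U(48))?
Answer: I*√234258/12 ≈ 40.333*I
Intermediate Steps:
√(-1624 + U(48)) = √(-1624 - 134/48) = √(-1624 - 134*1/48) = √(-1624 - 67/24) = √(-39043/24) = I*√234258/12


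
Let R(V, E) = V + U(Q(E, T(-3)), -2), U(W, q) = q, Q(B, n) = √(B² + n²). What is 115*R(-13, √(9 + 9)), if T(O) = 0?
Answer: -1725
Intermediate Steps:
R(V, E) = -2 + V (R(V, E) = V - 2 = -2 + V)
115*R(-13, √(9 + 9)) = 115*(-2 - 13) = 115*(-15) = -1725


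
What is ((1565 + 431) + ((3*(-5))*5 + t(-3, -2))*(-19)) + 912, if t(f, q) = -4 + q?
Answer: 4447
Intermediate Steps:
((1565 + 431) + ((3*(-5))*5 + t(-3, -2))*(-19)) + 912 = ((1565 + 431) + ((3*(-5))*5 + (-4 - 2))*(-19)) + 912 = (1996 + (-15*5 - 6)*(-19)) + 912 = (1996 + (-75 - 6)*(-19)) + 912 = (1996 - 81*(-19)) + 912 = (1996 + 1539) + 912 = 3535 + 912 = 4447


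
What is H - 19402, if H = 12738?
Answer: -6664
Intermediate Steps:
H - 19402 = 12738 - 19402 = -6664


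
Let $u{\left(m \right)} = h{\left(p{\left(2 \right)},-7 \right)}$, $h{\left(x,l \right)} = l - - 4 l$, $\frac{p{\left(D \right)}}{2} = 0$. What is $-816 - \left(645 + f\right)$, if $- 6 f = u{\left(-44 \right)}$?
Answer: $- \frac{8801}{6} \approx -1466.8$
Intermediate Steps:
$p{\left(D \right)} = 0$ ($p{\left(D \right)} = 2 \cdot 0 = 0$)
$h{\left(x,l \right)} = 5 l$ ($h{\left(x,l \right)} = l + 4 l = 5 l$)
$u{\left(m \right)} = -35$ ($u{\left(m \right)} = 5 \left(-7\right) = -35$)
$f = \frac{35}{6}$ ($f = \left(- \frac{1}{6}\right) \left(-35\right) = \frac{35}{6} \approx 5.8333$)
$-816 - \left(645 + f\right) = -816 - \frac{3905}{6} = - \frac{8801}{6}$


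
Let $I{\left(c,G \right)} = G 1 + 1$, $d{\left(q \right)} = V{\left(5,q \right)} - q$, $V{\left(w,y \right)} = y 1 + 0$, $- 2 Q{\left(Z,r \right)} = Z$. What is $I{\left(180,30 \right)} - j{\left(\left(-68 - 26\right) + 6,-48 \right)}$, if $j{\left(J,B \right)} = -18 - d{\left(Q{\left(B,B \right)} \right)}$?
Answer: $49$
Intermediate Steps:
$Q{\left(Z,r \right)} = - \frac{Z}{2}$
$V{\left(w,y \right)} = y$ ($V{\left(w,y \right)} = y + 0 = y$)
$d{\left(q \right)} = 0$ ($d{\left(q \right)} = q - q = 0$)
$I{\left(c,G \right)} = 1 + G$ ($I{\left(c,G \right)} = G + 1 = 1 + G$)
$j{\left(J,B \right)} = -18$ ($j{\left(J,B \right)} = -18 - 0 = -18 + 0 = -18$)
$I{\left(180,30 \right)} - j{\left(\left(-68 - 26\right) + 6,-48 \right)} = \left(1 + 30\right) - -18 = 31 + 18 = 49$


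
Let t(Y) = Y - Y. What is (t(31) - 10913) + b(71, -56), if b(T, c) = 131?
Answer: -10782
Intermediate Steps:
t(Y) = 0
(t(31) - 10913) + b(71, -56) = (0 - 10913) + 131 = -10913 + 131 = -10782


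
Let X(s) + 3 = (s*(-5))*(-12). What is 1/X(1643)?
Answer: 1/98577 ≈ 1.0144e-5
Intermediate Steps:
X(s) = -3 + 60*s (X(s) = -3 + (s*(-5))*(-12) = -3 - 5*s*(-12) = -3 + 60*s)
1/X(1643) = 1/(-3 + 60*1643) = 1/(-3 + 98580) = 1/98577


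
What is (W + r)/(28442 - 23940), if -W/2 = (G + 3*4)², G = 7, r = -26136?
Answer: -13429/2251 ≈ -5.9658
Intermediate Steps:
W = -722 (W = -2*(7 + 3*4)² = -2*(7 + 12)² = -2*19² = -2*361 = -722)
(W + r)/(28442 - 23940) = (-722 - 26136)/(28442 - 23940) = -26858/4502 = -26858*1/4502 = -13429/2251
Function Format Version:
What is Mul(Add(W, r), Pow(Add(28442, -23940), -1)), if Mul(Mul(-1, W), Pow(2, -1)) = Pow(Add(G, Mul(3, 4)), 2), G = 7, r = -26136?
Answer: Rational(-13429, 2251) ≈ -5.9658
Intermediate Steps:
W = -722 (W = Mul(-2, Pow(Add(7, Mul(3, 4)), 2)) = Mul(-2, Pow(Add(7, 12), 2)) = Mul(-2, Pow(19, 2)) = Mul(-2, 361) = -722)
Mul(Add(W, r), Pow(Add(28442, -23940), -1)) = Mul(Add(-722, -26136), Pow(Add(28442, -23940), -1)) = Mul(-26858, Pow(4502, -1)) = Mul(-26858, Rational(1, 4502)) = Rational(-13429, 2251)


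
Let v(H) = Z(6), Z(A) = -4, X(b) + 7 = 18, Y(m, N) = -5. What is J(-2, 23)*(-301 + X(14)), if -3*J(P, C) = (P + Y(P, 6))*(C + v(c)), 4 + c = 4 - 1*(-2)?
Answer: -38570/3 ≈ -12857.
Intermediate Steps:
c = 2 (c = -4 + (4 - 1*(-2)) = -4 + (4 + 2) = -4 + 6 = 2)
X(b) = 11 (X(b) = -7 + 18 = 11)
v(H) = -4
J(P, C) = -(-5 + P)*(-4 + C)/3 (J(P, C) = -(P - 5)*(C - 4)/3 = -(-5 + P)*(-4 + C)/3)
J(-2, 23)*(-301 + X(14)) = (-20/3 + (4/3)*(-2) + (5/3)*23 - ⅓*23*(-2))*(-301 + 11) = (-20/3 - 8/3 + 115/3 + 46/3)*(-290) = (133/3)*(-290) = -38570/3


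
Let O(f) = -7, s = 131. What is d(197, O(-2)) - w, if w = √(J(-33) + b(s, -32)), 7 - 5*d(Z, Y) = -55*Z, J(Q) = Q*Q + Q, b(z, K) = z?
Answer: 10842/5 - √1187 ≈ 2133.9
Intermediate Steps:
J(Q) = Q + Q² (J(Q) = Q² + Q = Q + Q²)
d(Z, Y) = 7/5 + 11*Z (d(Z, Y) = 7/5 - (-11)*Z = 7/5 + 11*Z)
w = √1187 (w = √(-33*(1 - 33) + 131) = √(-33*(-32) + 131) = √(1056 + 131) = √1187 ≈ 34.453)
d(197, O(-2)) - w = (7/5 + 11*197) - √1187 = (7/5 + 2167) - √1187 = 10842/5 - √1187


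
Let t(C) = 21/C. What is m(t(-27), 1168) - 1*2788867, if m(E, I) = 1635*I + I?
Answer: -878019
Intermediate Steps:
m(E, I) = 1636*I
m(t(-27), 1168) - 1*2788867 = 1636*1168 - 1*2788867 = 1910848 - 2788867 = -878019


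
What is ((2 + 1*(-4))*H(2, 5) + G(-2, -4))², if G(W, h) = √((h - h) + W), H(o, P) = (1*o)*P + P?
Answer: (30 - I*√2)² ≈ 898.0 - 84.853*I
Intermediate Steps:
H(o, P) = P + P*o (H(o, P) = o*P + P = P*o + P = P + P*o)
G(W, h) = √W (G(W, h) = √(0 + W) = √W)
((2 + 1*(-4))*H(2, 5) + G(-2, -4))² = ((2 + 1*(-4))*(5*(1 + 2)) + √(-2))² = ((2 - 4)*(5*3) + I*√2)² = (-2*15 + I*√2)² = (-30 + I*√2)²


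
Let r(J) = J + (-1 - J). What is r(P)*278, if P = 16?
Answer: -278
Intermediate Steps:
r(J) = -1
r(P)*278 = -1*278 = -278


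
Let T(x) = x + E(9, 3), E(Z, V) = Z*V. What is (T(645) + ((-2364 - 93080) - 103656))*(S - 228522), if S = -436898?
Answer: 132037959760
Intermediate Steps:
E(Z, V) = V*Z
T(x) = 27 + x (T(x) = x + 3*9 = x + 27 = 27 + x)
(T(645) + ((-2364 - 93080) - 103656))*(S - 228522) = ((27 + 645) + ((-2364 - 93080) - 103656))*(-436898 - 228522) = (672 + (-95444 - 103656))*(-665420) = (672 - 199100)*(-665420) = -198428*(-665420) = 132037959760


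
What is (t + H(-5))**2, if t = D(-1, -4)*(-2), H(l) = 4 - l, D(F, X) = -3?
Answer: 225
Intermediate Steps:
t = 6 (t = -3*(-2) = 6)
(t + H(-5))**2 = (6 + (4 - 1*(-5)))**2 = (6 + (4 + 5))**2 = (6 + 9)**2 = 15**2 = 225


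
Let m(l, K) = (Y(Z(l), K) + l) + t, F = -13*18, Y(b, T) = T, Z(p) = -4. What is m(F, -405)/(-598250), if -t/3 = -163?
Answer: 3/11965 ≈ 0.00025073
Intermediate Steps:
t = 489 (t = -3*(-163) = 489)
F = -234
m(l, K) = 489 + K + l (m(l, K) = (K + l) + 489 = 489 + K + l)
m(F, -405)/(-598250) = (489 - 405 - 234)/(-598250) = -150*(-1/598250) = 3/11965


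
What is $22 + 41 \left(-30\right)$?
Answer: $-1208$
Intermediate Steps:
$22 + 41 \left(-30\right) = 22 - 1230 = -1208$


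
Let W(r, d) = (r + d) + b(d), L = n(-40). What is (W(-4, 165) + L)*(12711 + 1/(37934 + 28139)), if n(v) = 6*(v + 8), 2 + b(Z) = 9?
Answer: -20156493696/66073 ≈ -3.0506e+5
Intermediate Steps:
b(Z) = 7 (b(Z) = -2 + 9 = 7)
n(v) = 48 + 6*v (n(v) = 6*(8 + v) = 48 + 6*v)
L = -192 (L = 48 + 6*(-40) = 48 - 240 = -192)
W(r, d) = 7 + d + r (W(r, d) = (r + d) + 7 = (d + r) + 7 = 7 + d + r)
(W(-4, 165) + L)*(12711 + 1/(37934 + 28139)) = ((7 + 165 - 4) - 192)*(12711 + 1/(37934 + 28139)) = (168 - 192)*(12711 + 1/66073) = -24*(12711 + 1/66073) = -24*839853904/66073 = -20156493696/66073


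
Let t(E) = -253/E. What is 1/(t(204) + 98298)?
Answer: 204/20052539 ≈ 1.0173e-5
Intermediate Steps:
1/(t(204) + 98298) = 1/(-253/204 + 98298) = 1/(20052539/204) = 204/20052539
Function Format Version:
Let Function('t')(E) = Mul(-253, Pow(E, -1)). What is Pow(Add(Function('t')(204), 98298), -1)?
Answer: Rational(204, 20052539) ≈ 1.0173e-5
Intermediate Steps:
Pow(Add(Function('t')(204), 98298), -1) = Pow(Add(Mul(-253, Pow(204, -1)), 98298), -1) = Pow(Add(Mul(-253, Rational(1, 204)), 98298), -1) = Pow(Add(Rational(-253, 204), 98298), -1) = Pow(Rational(20052539, 204), -1) = Rational(204, 20052539)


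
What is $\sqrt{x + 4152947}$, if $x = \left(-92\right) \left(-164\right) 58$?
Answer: $\sqrt{5028051} \approx 2242.3$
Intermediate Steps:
$x = 875104$ ($x = 15088 \cdot 58 = 875104$)
$\sqrt{x + 4152947} = \sqrt{875104 + 4152947} = \sqrt{5028051}$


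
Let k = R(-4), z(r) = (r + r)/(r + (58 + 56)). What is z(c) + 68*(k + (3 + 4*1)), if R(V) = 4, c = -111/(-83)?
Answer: 2386942/3191 ≈ 748.02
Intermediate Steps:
c = 111/83 (c = -111*(-1/83) = 111/83 ≈ 1.3373)
z(r) = 2*r/(114 + r) (z(r) = (2*r)/(r + 114) = (2*r)/(114 + r) = 2*r/(114 + r))
k = 4
z(c) + 68*(k + (3 + 4*1)) = 2*(111/83)/(114 + 111/83) + 68*(4 + (3 + 4*1)) = 2*(111/83)/(9573/83) + 68*(4 + (3 + 4)) = 2*(111/83)*(83/9573) + 68*(4 + 7) = 74/3191 + 68*11 = 74/3191 + 748 = 2386942/3191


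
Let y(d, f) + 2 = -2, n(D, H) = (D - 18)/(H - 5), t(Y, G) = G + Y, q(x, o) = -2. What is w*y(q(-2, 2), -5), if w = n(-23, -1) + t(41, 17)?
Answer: -778/3 ≈ -259.33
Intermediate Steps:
n(D, H) = (-18 + D)/(-5 + H)
y(d, f) = -4 (y(d, f) = -2 - 2 = -4)
w = 389/6 (w = (-18 - 23)/(-5 - 1) + (17 + 41) = -41/(-6) + 58 = -⅙*(-41) + 58 = 41/6 + 58 = 389/6 ≈ 64.833)
w*y(q(-2, 2), -5) = (389/6)*(-4) = -778/3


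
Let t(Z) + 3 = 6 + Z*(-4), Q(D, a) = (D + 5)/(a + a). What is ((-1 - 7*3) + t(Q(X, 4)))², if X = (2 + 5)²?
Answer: 2116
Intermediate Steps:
X = 49 (X = 7² = 49)
Q(D, a) = (5 + D)/(2*a) (Q(D, a) = (5 + D)/((2*a)) = (5 + D)*(1/(2*a)) = (5 + D)/(2*a))
t(Z) = 3 - 4*Z (t(Z) = -3 + (6 + Z*(-4)) = -3 + (6 - 4*Z) = 3 - 4*Z)
((-1 - 7*3) + t(Q(X, 4)))² = ((-1 - 7*3) + (3 - 2*(5 + 49)/4))² = ((-1 - 21) + (3 - 2*54/4))² = (-22 + (3 - 4*27/4))² = (-22 + (3 - 27))² = (-22 - 24)² = (-46)² = 2116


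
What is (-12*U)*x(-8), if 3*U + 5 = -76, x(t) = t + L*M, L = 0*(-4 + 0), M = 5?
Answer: -2592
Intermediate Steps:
L = 0 (L = 0*(-4) = 0)
x(t) = t (x(t) = t + 0*5 = t + 0 = t)
U = -27 (U = -5/3 + (⅓)*(-76) = -5/3 - 76/3 = -27)
(-12*U)*x(-8) = -12*(-27)*(-8) = 324*(-8) = -2592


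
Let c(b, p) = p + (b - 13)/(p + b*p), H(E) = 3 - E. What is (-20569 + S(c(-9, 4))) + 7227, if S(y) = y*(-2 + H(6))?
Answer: -213847/16 ≈ -13365.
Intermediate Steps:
c(b, p) = p + (-13 + b)/(p + b*p)
S(y) = -5*y (S(y) = y*(-2 + (3 - 1*6)) = y*(-2 + (3 - 6)) = y*(-2 - 3) = y*(-5) = -5*y)
(-20569 + S(c(-9, 4))) + 7227 = (-20569 - 5*(-13 - 9 + 4**2 - 9*4**2)/(4*(1 - 9))) + 7227 = (-20569 - 5*(-13 - 9 + 16 - 9*16)/(4*(-8))) + 7227 = (-20569 - 5*(-1)*(-13 - 9 + 16 - 144)/(4*8)) + 7227 = (-20569 - 5*(-1)*(-150)/(4*8)) + 7227 = (-20569 - 5*75/16) + 7227 = (-20569 - 375/16) + 7227 = -329479/16 + 7227 = -213847/16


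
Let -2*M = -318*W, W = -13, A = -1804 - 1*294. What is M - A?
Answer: 31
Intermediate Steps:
A = -2098 (A = -1804 - 294 = -2098)
M = -2067 (M = -(-159)*(-13) = -1/2*4134 = -2067)
M - A = -2067 - 1*(-2098) = -2067 + 2098 = 31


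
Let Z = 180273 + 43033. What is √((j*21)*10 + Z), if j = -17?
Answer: 22*√454 ≈ 468.76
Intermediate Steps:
Z = 223306
√((j*21)*10 + Z) = √(-17*21*10 + 223306) = √(-357*10 + 223306) = √(-3570 + 223306) = √219736 = 22*√454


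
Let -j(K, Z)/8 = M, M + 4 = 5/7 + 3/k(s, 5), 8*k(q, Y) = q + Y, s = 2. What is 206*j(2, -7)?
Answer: -1648/7 ≈ -235.43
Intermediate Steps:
k(q, Y) = Y/8 + q/8 (k(q, Y) = (q + Y)/8 = (Y + q)/8 = Y/8 + q/8)
M = 1/7 (M = -4 + (5/7 + 3/((1/8)*5 + (1/8)*2)) = -4 + (5*(1/7) + 3/(5/8 + 1/4)) = -4 + (5/7 + 3/(7/8)) = -4 + (5/7 + 3*(8/7)) = -4 + (5/7 + 24/7) = -4 + 29/7 = 1/7 ≈ 0.14286)
j(K, Z) = -8/7 (j(K, Z) = -8*1/7 = -8/7)
206*j(2, -7) = 206*(-8/7) = -1648/7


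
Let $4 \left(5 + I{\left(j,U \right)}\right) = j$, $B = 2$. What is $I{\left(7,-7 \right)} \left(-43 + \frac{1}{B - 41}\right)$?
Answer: $\frac{839}{6} \approx 139.83$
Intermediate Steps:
$I{\left(j,U \right)} = -5 + \frac{j}{4}$
$I{\left(7,-7 \right)} \left(-43 + \frac{1}{B - 41}\right) = \left(-5 + \frac{1}{4} \cdot 7\right) \left(-43 + \frac{1}{2 - 41}\right) = \left(-5 + \frac{7}{4}\right) \left(-43 + \frac{1}{-39}\right) = - \frac{13 \left(-43 - \frac{1}{39}\right)}{4} = \left(- \frac{13}{4}\right) \left(- \frac{1678}{39}\right) = \frac{839}{6}$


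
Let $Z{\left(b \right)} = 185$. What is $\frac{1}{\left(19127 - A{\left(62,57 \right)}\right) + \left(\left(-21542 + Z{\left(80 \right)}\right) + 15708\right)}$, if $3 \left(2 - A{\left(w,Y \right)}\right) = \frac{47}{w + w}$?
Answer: $\frac{372}{5013119} \approx 7.4205 \cdot 10^{-5}$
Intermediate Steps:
$A{\left(w,Y \right)} = 2 - \frac{47}{6 w}$ ($A{\left(w,Y \right)} = 2 - \frac{47 \frac{1}{w + w}}{3} = 2 - \frac{47 \frac{1}{2 w}}{3} = 2 - \frac{\frac{47}{2} \frac{1}{w}}{3} = 2 - \frac{47}{6 w}$)
$\frac{1}{\left(19127 - A{\left(62,57 \right)}\right) + \left(\left(-21542 + Z{\left(80 \right)}\right) + 15708\right)} = \frac{1}{\left(19127 - \left(2 - \frac{47}{6 \cdot 62}\right)\right) + \left(\left(-21542 + 185\right) + 15708\right)} = \frac{1}{\left(19127 - \left(2 - \frac{47}{372}\right)\right) + \left(-21357 + 15708\right)} = \frac{1}{\left(19127 - \left(2 - \frac{47}{372}\right)\right) - 5649} = \frac{1}{\left(19127 - \frac{697}{372}\right) - 5649} = \frac{1}{\frac{7114547}{372} - 5649} = \frac{1}{\frac{5013119}{372}} = \frac{372}{5013119}$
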